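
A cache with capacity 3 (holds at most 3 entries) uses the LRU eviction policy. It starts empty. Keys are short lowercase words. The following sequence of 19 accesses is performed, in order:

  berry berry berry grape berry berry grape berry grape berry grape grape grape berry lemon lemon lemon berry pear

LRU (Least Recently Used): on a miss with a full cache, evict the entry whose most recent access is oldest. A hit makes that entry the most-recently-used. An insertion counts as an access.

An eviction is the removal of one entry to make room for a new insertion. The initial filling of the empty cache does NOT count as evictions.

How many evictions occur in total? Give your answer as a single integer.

Answer: 1

Derivation:
LRU simulation (capacity=3):
  1. access berry: MISS. Cache (LRU->MRU): [berry]
  2. access berry: HIT. Cache (LRU->MRU): [berry]
  3. access berry: HIT. Cache (LRU->MRU): [berry]
  4. access grape: MISS. Cache (LRU->MRU): [berry grape]
  5. access berry: HIT. Cache (LRU->MRU): [grape berry]
  6. access berry: HIT. Cache (LRU->MRU): [grape berry]
  7. access grape: HIT. Cache (LRU->MRU): [berry grape]
  8. access berry: HIT. Cache (LRU->MRU): [grape berry]
  9. access grape: HIT. Cache (LRU->MRU): [berry grape]
  10. access berry: HIT. Cache (LRU->MRU): [grape berry]
  11. access grape: HIT. Cache (LRU->MRU): [berry grape]
  12. access grape: HIT. Cache (LRU->MRU): [berry grape]
  13. access grape: HIT. Cache (LRU->MRU): [berry grape]
  14. access berry: HIT. Cache (LRU->MRU): [grape berry]
  15. access lemon: MISS. Cache (LRU->MRU): [grape berry lemon]
  16. access lemon: HIT. Cache (LRU->MRU): [grape berry lemon]
  17. access lemon: HIT. Cache (LRU->MRU): [grape berry lemon]
  18. access berry: HIT. Cache (LRU->MRU): [grape lemon berry]
  19. access pear: MISS, evict grape. Cache (LRU->MRU): [lemon berry pear]
Total: 15 hits, 4 misses, 1 evictions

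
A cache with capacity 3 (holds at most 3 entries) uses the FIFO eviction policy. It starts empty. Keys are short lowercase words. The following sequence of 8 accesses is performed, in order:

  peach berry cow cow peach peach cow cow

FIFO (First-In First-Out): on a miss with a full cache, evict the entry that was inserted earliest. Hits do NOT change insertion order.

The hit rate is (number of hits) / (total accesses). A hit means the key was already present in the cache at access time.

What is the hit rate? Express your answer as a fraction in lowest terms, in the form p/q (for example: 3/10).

FIFO simulation (capacity=3):
  1. access peach: MISS. Cache (old->new): [peach]
  2. access berry: MISS. Cache (old->new): [peach berry]
  3. access cow: MISS. Cache (old->new): [peach berry cow]
  4. access cow: HIT. Cache (old->new): [peach berry cow]
  5. access peach: HIT. Cache (old->new): [peach berry cow]
  6. access peach: HIT. Cache (old->new): [peach berry cow]
  7. access cow: HIT. Cache (old->new): [peach berry cow]
  8. access cow: HIT. Cache (old->new): [peach berry cow]
Total: 5 hits, 3 misses, 0 evictions

Hit rate = 5/8

Answer: 5/8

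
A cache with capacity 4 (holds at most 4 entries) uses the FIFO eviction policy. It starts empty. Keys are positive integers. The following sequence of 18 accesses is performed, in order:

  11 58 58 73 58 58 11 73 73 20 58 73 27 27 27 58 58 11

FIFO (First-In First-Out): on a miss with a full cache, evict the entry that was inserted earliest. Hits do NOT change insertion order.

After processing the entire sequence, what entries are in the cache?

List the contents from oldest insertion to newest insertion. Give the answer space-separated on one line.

FIFO simulation (capacity=4):
  1. access 11: MISS. Cache (old->new): [11]
  2. access 58: MISS. Cache (old->new): [11 58]
  3. access 58: HIT. Cache (old->new): [11 58]
  4. access 73: MISS. Cache (old->new): [11 58 73]
  5. access 58: HIT. Cache (old->new): [11 58 73]
  6. access 58: HIT. Cache (old->new): [11 58 73]
  7. access 11: HIT. Cache (old->new): [11 58 73]
  8. access 73: HIT. Cache (old->new): [11 58 73]
  9. access 73: HIT. Cache (old->new): [11 58 73]
  10. access 20: MISS. Cache (old->new): [11 58 73 20]
  11. access 58: HIT. Cache (old->new): [11 58 73 20]
  12. access 73: HIT. Cache (old->new): [11 58 73 20]
  13. access 27: MISS, evict 11. Cache (old->new): [58 73 20 27]
  14. access 27: HIT. Cache (old->new): [58 73 20 27]
  15. access 27: HIT. Cache (old->new): [58 73 20 27]
  16. access 58: HIT. Cache (old->new): [58 73 20 27]
  17. access 58: HIT. Cache (old->new): [58 73 20 27]
  18. access 11: MISS, evict 58. Cache (old->new): [73 20 27 11]
Total: 12 hits, 6 misses, 2 evictions

Answer: 73 20 27 11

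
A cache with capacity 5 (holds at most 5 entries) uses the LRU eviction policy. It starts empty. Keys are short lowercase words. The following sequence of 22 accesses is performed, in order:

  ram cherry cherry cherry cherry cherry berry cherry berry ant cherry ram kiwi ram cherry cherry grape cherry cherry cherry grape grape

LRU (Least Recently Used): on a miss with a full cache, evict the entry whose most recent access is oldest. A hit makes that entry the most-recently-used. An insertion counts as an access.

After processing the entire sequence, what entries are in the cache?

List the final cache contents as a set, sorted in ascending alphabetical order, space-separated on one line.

Answer: ant cherry grape kiwi ram

Derivation:
LRU simulation (capacity=5):
  1. access ram: MISS. Cache (LRU->MRU): [ram]
  2. access cherry: MISS. Cache (LRU->MRU): [ram cherry]
  3. access cherry: HIT. Cache (LRU->MRU): [ram cherry]
  4. access cherry: HIT. Cache (LRU->MRU): [ram cherry]
  5. access cherry: HIT. Cache (LRU->MRU): [ram cherry]
  6. access cherry: HIT. Cache (LRU->MRU): [ram cherry]
  7. access berry: MISS. Cache (LRU->MRU): [ram cherry berry]
  8. access cherry: HIT. Cache (LRU->MRU): [ram berry cherry]
  9. access berry: HIT. Cache (LRU->MRU): [ram cherry berry]
  10. access ant: MISS. Cache (LRU->MRU): [ram cherry berry ant]
  11. access cherry: HIT. Cache (LRU->MRU): [ram berry ant cherry]
  12. access ram: HIT. Cache (LRU->MRU): [berry ant cherry ram]
  13. access kiwi: MISS. Cache (LRU->MRU): [berry ant cherry ram kiwi]
  14. access ram: HIT. Cache (LRU->MRU): [berry ant cherry kiwi ram]
  15. access cherry: HIT. Cache (LRU->MRU): [berry ant kiwi ram cherry]
  16. access cherry: HIT. Cache (LRU->MRU): [berry ant kiwi ram cherry]
  17. access grape: MISS, evict berry. Cache (LRU->MRU): [ant kiwi ram cherry grape]
  18. access cherry: HIT. Cache (LRU->MRU): [ant kiwi ram grape cherry]
  19. access cherry: HIT. Cache (LRU->MRU): [ant kiwi ram grape cherry]
  20. access cherry: HIT. Cache (LRU->MRU): [ant kiwi ram grape cherry]
  21. access grape: HIT. Cache (LRU->MRU): [ant kiwi ram cherry grape]
  22. access grape: HIT. Cache (LRU->MRU): [ant kiwi ram cherry grape]
Total: 16 hits, 6 misses, 1 evictions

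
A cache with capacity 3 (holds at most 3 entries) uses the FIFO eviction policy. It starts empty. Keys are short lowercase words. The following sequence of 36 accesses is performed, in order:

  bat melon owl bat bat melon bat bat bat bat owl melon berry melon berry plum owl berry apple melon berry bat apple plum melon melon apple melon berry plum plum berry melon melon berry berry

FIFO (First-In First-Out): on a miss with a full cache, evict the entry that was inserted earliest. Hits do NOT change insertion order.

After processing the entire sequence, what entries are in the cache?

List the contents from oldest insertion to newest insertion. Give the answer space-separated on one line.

FIFO simulation (capacity=3):
  1. access bat: MISS. Cache (old->new): [bat]
  2. access melon: MISS. Cache (old->new): [bat melon]
  3. access owl: MISS. Cache (old->new): [bat melon owl]
  4. access bat: HIT. Cache (old->new): [bat melon owl]
  5. access bat: HIT. Cache (old->new): [bat melon owl]
  6. access melon: HIT. Cache (old->new): [bat melon owl]
  7. access bat: HIT. Cache (old->new): [bat melon owl]
  8. access bat: HIT. Cache (old->new): [bat melon owl]
  9. access bat: HIT. Cache (old->new): [bat melon owl]
  10. access bat: HIT. Cache (old->new): [bat melon owl]
  11. access owl: HIT. Cache (old->new): [bat melon owl]
  12. access melon: HIT. Cache (old->new): [bat melon owl]
  13. access berry: MISS, evict bat. Cache (old->new): [melon owl berry]
  14. access melon: HIT. Cache (old->new): [melon owl berry]
  15. access berry: HIT. Cache (old->new): [melon owl berry]
  16. access plum: MISS, evict melon. Cache (old->new): [owl berry plum]
  17. access owl: HIT. Cache (old->new): [owl berry plum]
  18. access berry: HIT. Cache (old->new): [owl berry plum]
  19. access apple: MISS, evict owl. Cache (old->new): [berry plum apple]
  20. access melon: MISS, evict berry. Cache (old->new): [plum apple melon]
  21. access berry: MISS, evict plum. Cache (old->new): [apple melon berry]
  22. access bat: MISS, evict apple. Cache (old->new): [melon berry bat]
  23. access apple: MISS, evict melon. Cache (old->new): [berry bat apple]
  24. access plum: MISS, evict berry. Cache (old->new): [bat apple plum]
  25. access melon: MISS, evict bat. Cache (old->new): [apple plum melon]
  26. access melon: HIT. Cache (old->new): [apple plum melon]
  27. access apple: HIT. Cache (old->new): [apple plum melon]
  28. access melon: HIT. Cache (old->new): [apple plum melon]
  29. access berry: MISS, evict apple. Cache (old->new): [plum melon berry]
  30. access plum: HIT. Cache (old->new): [plum melon berry]
  31. access plum: HIT. Cache (old->new): [plum melon berry]
  32. access berry: HIT. Cache (old->new): [plum melon berry]
  33. access melon: HIT. Cache (old->new): [plum melon berry]
  34. access melon: HIT. Cache (old->new): [plum melon berry]
  35. access berry: HIT. Cache (old->new): [plum melon berry]
  36. access berry: HIT. Cache (old->new): [plum melon berry]
Total: 23 hits, 13 misses, 10 evictions

Answer: plum melon berry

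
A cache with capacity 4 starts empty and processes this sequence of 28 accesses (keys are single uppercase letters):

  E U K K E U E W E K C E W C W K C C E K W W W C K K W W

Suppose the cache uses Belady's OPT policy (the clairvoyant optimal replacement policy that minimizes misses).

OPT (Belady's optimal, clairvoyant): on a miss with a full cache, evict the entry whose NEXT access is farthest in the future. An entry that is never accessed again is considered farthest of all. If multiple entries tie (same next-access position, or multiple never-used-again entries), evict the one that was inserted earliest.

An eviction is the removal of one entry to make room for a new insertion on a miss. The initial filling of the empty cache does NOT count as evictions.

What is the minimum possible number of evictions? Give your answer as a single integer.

OPT (Belady) simulation (capacity=4):
  1. access E: MISS. Cache: [E]
  2. access U: MISS. Cache: [E U]
  3. access K: MISS. Cache: [E U K]
  4. access K: HIT. Next use of K: step 10. Cache: [E U K]
  5. access E: HIT. Next use of E: step 7. Cache: [E U K]
  6. access U: HIT. Next use of U: never. Cache: [E U K]
  7. access E: HIT. Next use of E: step 9. Cache: [E U K]
  8. access W: MISS. Cache: [E U K W]
  9. access E: HIT. Next use of E: step 12. Cache: [E U K W]
  10. access K: HIT. Next use of K: step 16. Cache: [E U K W]
  11. access C: MISS, evict U (next use: never). Cache: [E K W C]
  12. access E: HIT. Next use of E: step 19. Cache: [E K W C]
  13. access W: HIT. Next use of W: step 15. Cache: [E K W C]
  14. access C: HIT. Next use of C: step 17. Cache: [E K W C]
  15. access W: HIT. Next use of W: step 21. Cache: [E K W C]
  16. access K: HIT. Next use of K: step 20. Cache: [E K W C]
  17. access C: HIT. Next use of C: step 18. Cache: [E K W C]
  18. access C: HIT. Next use of C: step 24. Cache: [E K W C]
  19. access E: HIT. Next use of E: never. Cache: [E K W C]
  20. access K: HIT. Next use of K: step 25. Cache: [E K W C]
  21. access W: HIT. Next use of W: step 22. Cache: [E K W C]
  22. access W: HIT. Next use of W: step 23. Cache: [E K W C]
  23. access W: HIT. Next use of W: step 27. Cache: [E K W C]
  24. access C: HIT. Next use of C: never. Cache: [E K W C]
  25. access K: HIT. Next use of K: step 26. Cache: [E K W C]
  26. access K: HIT. Next use of K: never. Cache: [E K W C]
  27. access W: HIT. Next use of W: step 28. Cache: [E K W C]
  28. access W: HIT. Next use of W: never. Cache: [E K W C]
Total: 23 hits, 5 misses, 1 evictions

Answer: 1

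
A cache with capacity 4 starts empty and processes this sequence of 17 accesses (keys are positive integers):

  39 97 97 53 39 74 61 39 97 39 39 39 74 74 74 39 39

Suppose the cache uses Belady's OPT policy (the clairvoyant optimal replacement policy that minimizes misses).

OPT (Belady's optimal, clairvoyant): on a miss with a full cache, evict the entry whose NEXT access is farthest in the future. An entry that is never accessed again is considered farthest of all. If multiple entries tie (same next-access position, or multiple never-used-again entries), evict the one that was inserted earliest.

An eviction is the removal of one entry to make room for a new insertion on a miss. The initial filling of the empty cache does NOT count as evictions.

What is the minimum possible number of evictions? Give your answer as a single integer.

Answer: 1

Derivation:
OPT (Belady) simulation (capacity=4):
  1. access 39: MISS. Cache: [39]
  2. access 97: MISS. Cache: [39 97]
  3. access 97: HIT. Next use of 97: step 9. Cache: [39 97]
  4. access 53: MISS. Cache: [39 97 53]
  5. access 39: HIT. Next use of 39: step 8. Cache: [39 97 53]
  6. access 74: MISS. Cache: [39 97 53 74]
  7. access 61: MISS, evict 53 (next use: never). Cache: [39 97 74 61]
  8. access 39: HIT. Next use of 39: step 10. Cache: [39 97 74 61]
  9. access 97: HIT. Next use of 97: never. Cache: [39 97 74 61]
  10. access 39: HIT. Next use of 39: step 11. Cache: [39 97 74 61]
  11. access 39: HIT. Next use of 39: step 12. Cache: [39 97 74 61]
  12. access 39: HIT. Next use of 39: step 16. Cache: [39 97 74 61]
  13. access 74: HIT. Next use of 74: step 14. Cache: [39 97 74 61]
  14. access 74: HIT. Next use of 74: step 15. Cache: [39 97 74 61]
  15. access 74: HIT. Next use of 74: never. Cache: [39 97 74 61]
  16. access 39: HIT. Next use of 39: step 17. Cache: [39 97 74 61]
  17. access 39: HIT. Next use of 39: never. Cache: [39 97 74 61]
Total: 12 hits, 5 misses, 1 evictions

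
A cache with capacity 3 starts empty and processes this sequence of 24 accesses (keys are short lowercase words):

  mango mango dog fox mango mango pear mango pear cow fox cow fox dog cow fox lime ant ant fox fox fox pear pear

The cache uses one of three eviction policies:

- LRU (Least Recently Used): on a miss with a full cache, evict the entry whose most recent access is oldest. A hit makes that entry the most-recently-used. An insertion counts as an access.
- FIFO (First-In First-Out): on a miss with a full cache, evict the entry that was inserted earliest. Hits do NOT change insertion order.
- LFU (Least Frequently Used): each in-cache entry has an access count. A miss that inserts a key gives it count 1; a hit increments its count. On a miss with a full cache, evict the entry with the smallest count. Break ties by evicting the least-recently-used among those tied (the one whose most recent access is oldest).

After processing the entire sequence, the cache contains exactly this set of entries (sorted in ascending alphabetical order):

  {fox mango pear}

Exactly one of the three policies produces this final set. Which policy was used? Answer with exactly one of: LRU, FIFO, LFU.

Answer: LFU

Derivation:
Simulating under each policy and comparing final sets:
  LRU: final set = {ant fox pear} -> differs
  FIFO: final set = {ant fox pear} -> differs
  LFU: final set = {fox mango pear} -> MATCHES target
Only LFU produces the target set.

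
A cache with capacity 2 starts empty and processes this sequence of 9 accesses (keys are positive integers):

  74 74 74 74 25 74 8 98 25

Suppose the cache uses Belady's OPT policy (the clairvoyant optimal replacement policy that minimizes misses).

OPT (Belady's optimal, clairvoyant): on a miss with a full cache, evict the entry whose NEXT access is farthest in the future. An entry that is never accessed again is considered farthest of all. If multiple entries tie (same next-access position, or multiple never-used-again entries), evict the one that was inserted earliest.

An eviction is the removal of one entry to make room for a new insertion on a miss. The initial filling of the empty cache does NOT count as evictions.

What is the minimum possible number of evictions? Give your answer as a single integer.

OPT (Belady) simulation (capacity=2):
  1. access 74: MISS. Cache: [74]
  2. access 74: HIT. Next use of 74: step 3. Cache: [74]
  3. access 74: HIT. Next use of 74: step 4. Cache: [74]
  4. access 74: HIT. Next use of 74: step 6. Cache: [74]
  5. access 25: MISS. Cache: [74 25]
  6. access 74: HIT. Next use of 74: never. Cache: [74 25]
  7. access 8: MISS, evict 74 (next use: never). Cache: [25 8]
  8. access 98: MISS, evict 8 (next use: never). Cache: [25 98]
  9. access 25: HIT. Next use of 25: never. Cache: [25 98]
Total: 5 hits, 4 misses, 2 evictions

Answer: 2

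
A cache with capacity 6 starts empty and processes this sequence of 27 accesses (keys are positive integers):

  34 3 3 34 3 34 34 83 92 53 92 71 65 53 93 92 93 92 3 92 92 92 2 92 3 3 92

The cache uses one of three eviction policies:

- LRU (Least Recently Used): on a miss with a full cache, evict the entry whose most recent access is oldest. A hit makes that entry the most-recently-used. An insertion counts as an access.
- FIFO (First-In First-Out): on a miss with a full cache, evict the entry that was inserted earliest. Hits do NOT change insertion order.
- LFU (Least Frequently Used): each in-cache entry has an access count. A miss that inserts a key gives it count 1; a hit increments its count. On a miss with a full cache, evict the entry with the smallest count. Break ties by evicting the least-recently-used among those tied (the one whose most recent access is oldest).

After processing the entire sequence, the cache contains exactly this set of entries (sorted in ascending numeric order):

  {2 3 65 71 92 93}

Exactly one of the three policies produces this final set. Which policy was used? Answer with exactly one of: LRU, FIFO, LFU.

Simulating under each policy and comparing final sets:
  LRU: final set = {2 3 53 65 92 93} -> differs
  FIFO: final set = {2 3 65 71 92 93} -> MATCHES target
  LFU: final set = {2 3 34 53 92 93} -> differs
Only FIFO produces the target set.

Answer: FIFO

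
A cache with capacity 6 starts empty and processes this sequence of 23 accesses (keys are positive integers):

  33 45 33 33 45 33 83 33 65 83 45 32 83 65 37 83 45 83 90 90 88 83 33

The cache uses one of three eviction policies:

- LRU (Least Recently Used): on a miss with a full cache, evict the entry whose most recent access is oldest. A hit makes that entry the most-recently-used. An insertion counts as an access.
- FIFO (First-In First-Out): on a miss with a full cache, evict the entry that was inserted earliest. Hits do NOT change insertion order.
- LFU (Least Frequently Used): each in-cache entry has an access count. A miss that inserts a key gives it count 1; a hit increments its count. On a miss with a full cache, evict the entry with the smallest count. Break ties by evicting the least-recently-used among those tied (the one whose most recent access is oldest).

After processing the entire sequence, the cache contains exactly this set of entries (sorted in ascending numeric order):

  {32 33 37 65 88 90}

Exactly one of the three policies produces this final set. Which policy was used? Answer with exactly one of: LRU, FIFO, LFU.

Simulating under each policy and comparing final sets:
  LRU: final set = {33 37 45 83 88 90} -> differs
  FIFO: final set = {32 33 37 65 88 90} -> MATCHES target
  LFU: final set = {33 45 65 83 88 90} -> differs
Only FIFO produces the target set.

Answer: FIFO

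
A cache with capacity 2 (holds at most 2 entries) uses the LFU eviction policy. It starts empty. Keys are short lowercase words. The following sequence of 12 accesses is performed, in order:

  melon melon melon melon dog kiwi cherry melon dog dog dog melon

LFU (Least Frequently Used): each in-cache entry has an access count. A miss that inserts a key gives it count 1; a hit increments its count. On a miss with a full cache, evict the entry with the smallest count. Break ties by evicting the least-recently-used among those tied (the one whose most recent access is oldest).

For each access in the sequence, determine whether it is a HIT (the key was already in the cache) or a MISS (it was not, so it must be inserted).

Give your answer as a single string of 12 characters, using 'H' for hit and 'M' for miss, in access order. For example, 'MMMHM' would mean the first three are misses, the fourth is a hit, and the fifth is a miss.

Answer: MHHHMMMHMHHH

Derivation:
LFU simulation (capacity=2):
  1. access melon: MISS. Cache: [melon(c=1)]
  2. access melon: HIT, count now 2. Cache: [melon(c=2)]
  3. access melon: HIT, count now 3. Cache: [melon(c=3)]
  4. access melon: HIT, count now 4. Cache: [melon(c=4)]
  5. access dog: MISS. Cache: [dog(c=1) melon(c=4)]
  6. access kiwi: MISS, evict dog(c=1). Cache: [kiwi(c=1) melon(c=4)]
  7. access cherry: MISS, evict kiwi(c=1). Cache: [cherry(c=1) melon(c=4)]
  8. access melon: HIT, count now 5. Cache: [cherry(c=1) melon(c=5)]
  9. access dog: MISS, evict cherry(c=1). Cache: [dog(c=1) melon(c=5)]
  10. access dog: HIT, count now 2. Cache: [dog(c=2) melon(c=5)]
  11. access dog: HIT, count now 3. Cache: [dog(c=3) melon(c=5)]
  12. access melon: HIT, count now 6. Cache: [dog(c=3) melon(c=6)]
Total: 7 hits, 5 misses, 3 evictions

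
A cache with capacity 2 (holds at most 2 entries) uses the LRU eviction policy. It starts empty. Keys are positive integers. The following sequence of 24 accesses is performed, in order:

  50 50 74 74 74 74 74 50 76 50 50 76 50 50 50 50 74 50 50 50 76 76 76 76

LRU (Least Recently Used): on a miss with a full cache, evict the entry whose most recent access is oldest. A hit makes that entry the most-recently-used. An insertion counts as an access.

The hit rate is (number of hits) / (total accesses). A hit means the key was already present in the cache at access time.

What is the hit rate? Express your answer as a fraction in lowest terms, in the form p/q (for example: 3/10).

LRU simulation (capacity=2):
  1. access 50: MISS. Cache (LRU->MRU): [50]
  2. access 50: HIT. Cache (LRU->MRU): [50]
  3. access 74: MISS. Cache (LRU->MRU): [50 74]
  4. access 74: HIT. Cache (LRU->MRU): [50 74]
  5. access 74: HIT. Cache (LRU->MRU): [50 74]
  6. access 74: HIT. Cache (LRU->MRU): [50 74]
  7. access 74: HIT. Cache (LRU->MRU): [50 74]
  8. access 50: HIT. Cache (LRU->MRU): [74 50]
  9. access 76: MISS, evict 74. Cache (LRU->MRU): [50 76]
  10. access 50: HIT. Cache (LRU->MRU): [76 50]
  11. access 50: HIT. Cache (LRU->MRU): [76 50]
  12. access 76: HIT. Cache (LRU->MRU): [50 76]
  13. access 50: HIT. Cache (LRU->MRU): [76 50]
  14. access 50: HIT. Cache (LRU->MRU): [76 50]
  15. access 50: HIT. Cache (LRU->MRU): [76 50]
  16. access 50: HIT. Cache (LRU->MRU): [76 50]
  17. access 74: MISS, evict 76. Cache (LRU->MRU): [50 74]
  18. access 50: HIT. Cache (LRU->MRU): [74 50]
  19. access 50: HIT. Cache (LRU->MRU): [74 50]
  20. access 50: HIT. Cache (LRU->MRU): [74 50]
  21. access 76: MISS, evict 74. Cache (LRU->MRU): [50 76]
  22. access 76: HIT. Cache (LRU->MRU): [50 76]
  23. access 76: HIT. Cache (LRU->MRU): [50 76]
  24. access 76: HIT. Cache (LRU->MRU): [50 76]
Total: 19 hits, 5 misses, 3 evictions

Hit rate = 19/24

Answer: 19/24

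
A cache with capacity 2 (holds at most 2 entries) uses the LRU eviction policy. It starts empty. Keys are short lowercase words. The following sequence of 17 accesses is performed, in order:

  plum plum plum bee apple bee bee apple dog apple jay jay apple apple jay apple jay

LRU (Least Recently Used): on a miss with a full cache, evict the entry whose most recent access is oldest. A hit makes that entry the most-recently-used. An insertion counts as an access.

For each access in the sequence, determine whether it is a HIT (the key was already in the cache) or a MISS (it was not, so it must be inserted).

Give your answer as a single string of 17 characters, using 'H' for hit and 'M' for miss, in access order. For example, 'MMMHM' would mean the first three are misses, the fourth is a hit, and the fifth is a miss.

LRU simulation (capacity=2):
  1. access plum: MISS. Cache (LRU->MRU): [plum]
  2. access plum: HIT. Cache (LRU->MRU): [plum]
  3. access plum: HIT. Cache (LRU->MRU): [plum]
  4. access bee: MISS. Cache (LRU->MRU): [plum bee]
  5. access apple: MISS, evict plum. Cache (LRU->MRU): [bee apple]
  6. access bee: HIT. Cache (LRU->MRU): [apple bee]
  7. access bee: HIT. Cache (LRU->MRU): [apple bee]
  8. access apple: HIT. Cache (LRU->MRU): [bee apple]
  9. access dog: MISS, evict bee. Cache (LRU->MRU): [apple dog]
  10. access apple: HIT. Cache (LRU->MRU): [dog apple]
  11. access jay: MISS, evict dog. Cache (LRU->MRU): [apple jay]
  12. access jay: HIT. Cache (LRU->MRU): [apple jay]
  13. access apple: HIT. Cache (LRU->MRU): [jay apple]
  14. access apple: HIT. Cache (LRU->MRU): [jay apple]
  15. access jay: HIT. Cache (LRU->MRU): [apple jay]
  16. access apple: HIT. Cache (LRU->MRU): [jay apple]
  17. access jay: HIT. Cache (LRU->MRU): [apple jay]
Total: 12 hits, 5 misses, 3 evictions

Answer: MHHMMHHHMHMHHHHHH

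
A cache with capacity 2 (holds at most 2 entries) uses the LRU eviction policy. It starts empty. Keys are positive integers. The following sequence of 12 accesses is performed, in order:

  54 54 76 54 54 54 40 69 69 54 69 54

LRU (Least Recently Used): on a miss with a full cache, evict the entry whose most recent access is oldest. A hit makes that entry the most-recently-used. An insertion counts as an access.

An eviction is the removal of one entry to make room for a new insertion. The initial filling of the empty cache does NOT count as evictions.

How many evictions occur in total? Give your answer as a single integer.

LRU simulation (capacity=2):
  1. access 54: MISS. Cache (LRU->MRU): [54]
  2. access 54: HIT. Cache (LRU->MRU): [54]
  3. access 76: MISS. Cache (LRU->MRU): [54 76]
  4. access 54: HIT. Cache (LRU->MRU): [76 54]
  5. access 54: HIT. Cache (LRU->MRU): [76 54]
  6. access 54: HIT. Cache (LRU->MRU): [76 54]
  7. access 40: MISS, evict 76. Cache (LRU->MRU): [54 40]
  8. access 69: MISS, evict 54. Cache (LRU->MRU): [40 69]
  9. access 69: HIT. Cache (LRU->MRU): [40 69]
  10. access 54: MISS, evict 40. Cache (LRU->MRU): [69 54]
  11. access 69: HIT. Cache (LRU->MRU): [54 69]
  12. access 54: HIT. Cache (LRU->MRU): [69 54]
Total: 7 hits, 5 misses, 3 evictions

Answer: 3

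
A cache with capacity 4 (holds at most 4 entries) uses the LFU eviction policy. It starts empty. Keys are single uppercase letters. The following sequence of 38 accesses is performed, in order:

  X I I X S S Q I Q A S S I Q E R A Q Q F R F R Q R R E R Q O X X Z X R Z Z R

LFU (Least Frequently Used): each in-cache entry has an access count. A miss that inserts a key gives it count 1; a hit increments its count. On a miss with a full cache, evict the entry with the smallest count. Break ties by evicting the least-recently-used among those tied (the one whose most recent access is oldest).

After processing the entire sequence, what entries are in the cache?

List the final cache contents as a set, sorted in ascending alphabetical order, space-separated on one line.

LFU simulation (capacity=4):
  1. access X: MISS. Cache: [X(c=1)]
  2. access I: MISS. Cache: [X(c=1) I(c=1)]
  3. access I: HIT, count now 2. Cache: [X(c=1) I(c=2)]
  4. access X: HIT, count now 2. Cache: [I(c=2) X(c=2)]
  5. access S: MISS. Cache: [S(c=1) I(c=2) X(c=2)]
  6. access S: HIT, count now 2. Cache: [I(c=2) X(c=2) S(c=2)]
  7. access Q: MISS. Cache: [Q(c=1) I(c=2) X(c=2) S(c=2)]
  8. access I: HIT, count now 3. Cache: [Q(c=1) X(c=2) S(c=2) I(c=3)]
  9. access Q: HIT, count now 2. Cache: [X(c=2) S(c=2) Q(c=2) I(c=3)]
  10. access A: MISS, evict X(c=2). Cache: [A(c=1) S(c=2) Q(c=2) I(c=3)]
  11. access S: HIT, count now 3. Cache: [A(c=1) Q(c=2) I(c=3) S(c=3)]
  12. access S: HIT, count now 4. Cache: [A(c=1) Q(c=2) I(c=3) S(c=4)]
  13. access I: HIT, count now 4. Cache: [A(c=1) Q(c=2) S(c=4) I(c=4)]
  14. access Q: HIT, count now 3. Cache: [A(c=1) Q(c=3) S(c=4) I(c=4)]
  15. access E: MISS, evict A(c=1). Cache: [E(c=1) Q(c=3) S(c=4) I(c=4)]
  16. access R: MISS, evict E(c=1). Cache: [R(c=1) Q(c=3) S(c=4) I(c=4)]
  17. access A: MISS, evict R(c=1). Cache: [A(c=1) Q(c=3) S(c=4) I(c=4)]
  18. access Q: HIT, count now 4. Cache: [A(c=1) S(c=4) I(c=4) Q(c=4)]
  19. access Q: HIT, count now 5. Cache: [A(c=1) S(c=4) I(c=4) Q(c=5)]
  20. access F: MISS, evict A(c=1). Cache: [F(c=1) S(c=4) I(c=4) Q(c=5)]
  21. access R: MISS, evict F(c=1). Cache: [R(c=1) S(c=4) I(c=4) Q(c=5)]
  22. access F: MISS, evict R(c=1). Cache: [F(c=1) S(c=4) I(c=4) Q(c=5)]
  23. access R: MISS, evict F(c=1). Cache: [R(c=1) S(c=4) I(c=4) Q(c=5)]
  24. access Q: HIT, count now 6. Cache: [R(c=1) S(c=4) I(c=4) Q(c=6)]
  25. access R: HIT, count now 2. Cache: [R(c=2) S(c=4) I(c=4) Q(c=6)]
  26. access R: HIT, count now 3. Cache: [R(c=3) S(c=4) I(c=4) Q(c=6)]
  27. access E: MISS, evict R(c=3). Cache: [E(c=1) S(c=4) I(c=4) Q(c=6)]
  28. access R: MISS, evict E(c=1). Cache: [R(c=1) S(c=4) I(c=4) Q(c=6)]
  29. access Q: HIT, count now 7. Cache: [R(c=1) S(c=4) I(c=4) Q(c=7)]
  30. access O: MISS, evict R(c=1). Cache: [O(c=1) S(c=4) I(c=4) Q(c=7)]
  31. access X: MISS, evict O(c=1). Cache: [X(c=1) S(c=4) I(c=4) Q(c=7)]
  32. access X: HIT, count now 2. Cache: [X(c=2) S(c=4) I(c=4) Q(c=7)]
  33. access Z: MISS, evict X(c=2). Cache: [Z(c=1) S(c=4) I(c=4) Q(c=7)]
  34. access X: MISS, evict Z(c=1). Cache: [X(c=1) S(c=4) I(c=4) Q(c=7)]
  35. access R: MISS, evict X(c=1). Cache: [R(c=1) S(c=4) I(c=4) Q(c=7)]
  36. access Z: MISS, evict R(c=1). Cache: [Z(c=1) S(c=4) I(c=4) Q(c=7)]
  37. access Z: HIT, count now 2. Cache: [Z(c=2) S(c=4) I(c=4) Q(c=7)]
  38. access R: MISS, evict Z(c=2). Cache: [R(c=1) S(c=4) I(c=4) Q(c=7)]
Total: 17 hits, 21 misses, 17 evictions

Answer: I Q R S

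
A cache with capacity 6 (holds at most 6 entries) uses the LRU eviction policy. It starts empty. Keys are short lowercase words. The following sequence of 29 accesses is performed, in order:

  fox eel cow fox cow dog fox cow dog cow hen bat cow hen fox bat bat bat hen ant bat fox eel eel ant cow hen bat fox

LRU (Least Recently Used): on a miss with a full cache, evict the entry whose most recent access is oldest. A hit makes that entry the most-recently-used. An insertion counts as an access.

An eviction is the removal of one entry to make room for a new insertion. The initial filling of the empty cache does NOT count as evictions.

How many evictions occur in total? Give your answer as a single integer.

Answer: 2

Derivation:
LRU simulation (capacity=6):
  1. access fox: MISS. Cache (LRU->MRU): [fox]
  2. access eel: MISS. Cache (LRU->MRU): [fox eel]
  3. access cow: MISS. Cache (LRU->MRU): [fox eel cow]
  4. access fox: HIT. Cache (LRU->MRU): [eel cow fox]
  5. access cow: HIT. Cache (LRU->MRU): [eel fox cow]
  6. access dog: MISS. Cache (LRU->MRU): [eel fox cow dog]
  7. access fox: HIT. Cache (LRU->MRU): [eel cow dog fox]
  8. access cow: HIT. Cache (LRU->MRU): [eel dog fox cow]
  9. access dog: HIT. Cache (LRU->MRU): [eel fox cow dog]
  10. access cow: HIT. Cache (LRU->MRU): [eel fox dog cow]
  11. access hen: MISS. Cache (LRU->MRU): [eel fox dog cow hen]
  12. access bat: MISS. Cache (LRU->MRU): [eel fox dog cow hen bat]
  13. access cow: HIT. Cache (LRU->MRU): [eel fox dog hen bat cow]
  14. access hen: HIT. Cache (LRU->MRU): [eel fox dog bat cow hen]
  15. access fox: HIT. Cache (LRU->MRU): [eel dog bat cow hen fox]
  16. access bat: HIT. Cache (LRU->MRU): [eel dog cow hen fox bat]
  17. access bat: HIT. Cache (LRU->MRU): [eel dog cow hen fox bat]
  18. access bat: HIT. Cache (LRU->MRU): [eel dog cow hen fox bat]
  19. access hen: HIT. Cache (LRU->MRU): [eel dog cow fox bat hen]
  20. access ant: MISS, evict eel. Cache (LRU->MRU): [dog cow fox bat hen ant]
  21. access bat: HIT. Cache (LRU->MRU): [dog cow fox hen ant bat]
  22. access fox: HIT. Cache (LRU->MRU): [dog cow hen ant bat fox]
  23. access eel: MISS, evict dog. Cache (LRU->MRU): [cow hen ant bat fox eel]
  24. access eel: HIT. Cache (LRU->MRU): [cow hen ant bat fox eel]
  25. access ant: HIT. Cache (LRU->MRU): [cow hen bat fox eel ant]
  26. access cow: HIT. Cache (LRU->MRU): [hen bat fox eel ant cow]
  27. access hen: HIT. Cache (LRU->MRU): [bat fox eel ant cow hen]
  28. access bat: HIT. Cache (LRU->MRU): [fox eel ant cow hen bat]
  29. access fox: HIT. Cache (LRU->MRU): [eel ant cow hen bat fox]
Total: 21 hits, 8 misses, 2 evictions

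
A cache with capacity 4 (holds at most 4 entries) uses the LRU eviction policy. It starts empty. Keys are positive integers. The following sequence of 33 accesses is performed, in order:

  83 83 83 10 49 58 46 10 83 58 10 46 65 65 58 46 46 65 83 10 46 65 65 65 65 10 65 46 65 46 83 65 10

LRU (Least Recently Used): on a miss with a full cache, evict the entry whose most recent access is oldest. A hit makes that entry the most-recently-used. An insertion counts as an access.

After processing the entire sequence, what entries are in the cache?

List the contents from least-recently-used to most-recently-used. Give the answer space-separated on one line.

Answer: 46 83 65 10

Derivation:
LRU simulation (capacity=4):
  1. access 83: MISS. Cache (LRU->MRU): [83]
  2. access 83: HIT. Cache (LRU->MRU): [83]
  3. access 83: HIT. Cache (LRU->MRU): [83]
  4. access 10: MISS. Cache (LRU->MRU): [83 10]
  5. access 49: MISS. Cache (LRU->MRU): [83 10 49]
  6. access 58: MISS. Cache (LRU->MRU): [83 10 49 58]
  7. access 46: MISS, evict 83. Cache (LRU->MRU): [10 49 58 46]
  8. access 10: HIT. Cache (LRU->MRU): [49 58 46 10]
  9. access 83: MISS, evict 49. Cache (LRU->MRU): [58 46 10 83]
  10. access 58: HIT. Cache (LRU->MRU): [46 10 83 58]
  11. access 10: HIT. Cache (LRU->MRU): [46 83 58 10]
  12. access 46: HIT. Cache (LRU->MRU): [83 58 10 46]
  13. access 65: MISS, evict 83. Cache (LRU->MRU): [58 10 46 65]
  14. access 65: HIT. Cache (LRU->MRU): [58 10 46 65]
  15. access 58: HIT. Cache (LRU->MRU): [10 46 65 58]
  16. access 46: HIT. Cache (LRU->MRU): [10 65 58 46]
  17. access 46: HIT. Cache (LRU->MRU): [10 65 58 46]
  18. access 65: HIT. Cache (LRU->MRU): [10 58 46 65]
  19. access 83: MISS, evict 10. Cache (LRU->MRU): [58 46 65 83]
  20. access 10: MISS, evict 58. Cache (LRU->MRU): [46 65 83 10]
  21. access 46: HIT. Cache (LRU->MRU): [65 83 10 46]
  22. access 65: HIT. Cache (LRU->MRU): [83 10 46 65]
  23. access 65: HIT. Cache (LRU->MRU): [83 10 46 65]
  24. access 65: HIT. Cache (LRU->MRU): [83 10 46 65]
  25. access 65: HIT. Cache (LRU->MRU): [83 10 46 65]
  26. access 10: HIT. Cache (LRU->MRU): [83 46 65 10]
  27. access 65: HIT. Cache (LRU->MRU): [83 46 10 65]
  28. access 46: HIT. Cache (LRU->MRU): [83 10 65 46]
  29. access 65: HIT. Cache (LRU->MRU): [83 10 46 65]
  30. access 46: HIT. Cache (LRU->MRU): [83 10 65 46]
  31. access 83: HIT. Cache (LRU->MRU): [10 65 46 83]
  32. access 65: HIT. Cache (LRU->MRU): [10 46 83 65]
  33. access 10: HIT. Cache (LRU->MRU): [46 83 65 10]
Total: 24 hits, 9 misses, 5 evictions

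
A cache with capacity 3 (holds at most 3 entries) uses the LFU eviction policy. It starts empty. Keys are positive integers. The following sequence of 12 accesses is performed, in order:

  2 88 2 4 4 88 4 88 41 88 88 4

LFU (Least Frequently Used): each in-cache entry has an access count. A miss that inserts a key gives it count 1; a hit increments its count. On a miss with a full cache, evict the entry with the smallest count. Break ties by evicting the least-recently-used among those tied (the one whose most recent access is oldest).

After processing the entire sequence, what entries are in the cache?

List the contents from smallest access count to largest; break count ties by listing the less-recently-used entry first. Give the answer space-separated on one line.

LFU simulation (capacity=3):
  1. access 2: MISS. Cache: [2(c=1)]
  2. access 88: MISS. Cache: [2(c=1) 88(c=1)]
  3. access 2: HIT, count now 2. Cache: [88(c=1) 2(c=2)]
  4. access 4: MISS. Cache: [88(c=1) 4(c=1) 2(c=2)]
  5. access 4: HIT, count now 2. Cache: [88(c=1) 2(c=2) 4(c=2)]
  6. access 88: HIT, count now 2. Cache: [2(c=2) 4(c=2) 88(c=2)]
  7. access 4: HIT, count now 3. Cache: [2(c=2) 88(c=2) 4(c=3)]
  8. access 88: HIT, count now 3. Cache: [2(c=2) 4(c=3) 88(c=3)]
  9. access 41: MISS, evict 2(c=2). Cache: [41(c=1) 4(c=3) 88(c=3)]
  10. access 88: HIT, count now 4. Cache: [41(c=1) 4(c=3) 88(c=4)]
  11. access 88: HIT, count now 5. Cache: [41(c=1) 4(c=3) 88(c=5)]
  12. access 4: HIT, count now 4. Cache: [41(c=1) 4(c=4) 88(c=5)]
Total: 8 hits, 4 misses, 1 evictions

Answer: 41 4 88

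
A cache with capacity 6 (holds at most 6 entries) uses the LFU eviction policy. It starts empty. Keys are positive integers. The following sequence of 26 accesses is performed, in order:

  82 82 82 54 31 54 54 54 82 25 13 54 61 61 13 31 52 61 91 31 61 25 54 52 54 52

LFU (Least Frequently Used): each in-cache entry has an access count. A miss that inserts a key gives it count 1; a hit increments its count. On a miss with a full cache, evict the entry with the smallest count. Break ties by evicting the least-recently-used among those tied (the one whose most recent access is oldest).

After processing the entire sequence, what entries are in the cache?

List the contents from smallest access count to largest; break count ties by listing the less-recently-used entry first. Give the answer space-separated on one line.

LFU simulation (capacity=6):
  1. access 82: MISS. Cache: [82(c=1)]
  2. access 82: HIT, count now 2. Cache: [82(c=2)]
  3. access 82: HIT, count now 3. Cache: [82(c=3)]
  4. access 54: MISS. Cache: [54(c=1) 82(c=3)]
  5. access 31: MISS. Cache: [54(c=1) 31(c=1) 82(c=3)]
  6. access 54: HIT, count now 2. Cache: [31(c=1) 54(c=2) 82(c=3)]
  7. access 54: HIT, count now 3. Cache: [31(c=1) 82(c=3) 54(c=3)]
  8. access 54: HIT, count now 4. Cache: [31(c=1) 82(c=3) 54(c=4)]
  9. access 82: HIT, count now 4. Cache: [31(c=1) 54(c=4) 82(c=4)]
  10. access 25: MISS. Cache: [31(c=1) 25(c=1) 54(c=4) 82(c=4)]
  11. access 13: MISS. Cache: [31(c=1) 25(c=1) 13(c=1) 54(c=4) 82(c=4)]
  12. access 54: HIT, count now 5. Cache: [31(c=1) 25(c=1) 13(c=1) 82(c=4) 54(c=5)]
  13. access 61: MISS. Cache: [31(c=1) 25(c=1) 13(c=1) 61(c=1) 82(c=4) 54(c=5)]
  14. access 61: HIT, count now 2. Cache: [31(c=1) 25(c=1) 13(c=1) 61(c=2) 82(c=4) 54(c=5)]
  15. access 13: HIT, count now 2. Cache: [31(c=1) 25(c=1) 61(c=2) 13(c=2) 82(c=4) 54(c=5)]
  16. access 31: HIT, count now 2. Cache: [25(c=1) 61(c=2) 13(c=2) 31(c=2) 82(c=4) 54(c=5)]
  17. access 52: MISS, evict 25(c=1). Cache: [52(c=1) 61(c=2) 13(c=2) 31(c=2) 82(c=4) 54(c=5)]
  18. access 61: HIT, count now 3. Cache: [52(c=1) 13(c=2) 31(c=2) 61(c=3) 82(c=4) 54(c=5)]
  19. access 91: MISS, evict 52(c=1). Cache: [91(c=1) 13(c=2) 31(c=2) 61(c=3) 82(c=4) 54(c=5)]
  20. access 31: HIT, count now 3. Cache: [91(c=1) 13(c=2) 61(c=3) 31(c=3) 82(c=4) 54(c=5)]
  21. access 61: HIT, count now 4. Cache: [91(c=1) 13(c=2) 31(c=3) 82(c=4) 61(c=4) 54(c=5)]
  22. access 25: MISS, evict 91(c=1). Cache: [25(c=1) 13(c=2) 31(c=3) 82(c=4) 61(c=4) 54(c=5)]
  23. access 54: HIT, count now 6. Cache: [25(c=1) 13(c=2) 31(c=3) 82(c=4) 61(c=4) 54(c=6)]
  24. access 52: MISS, evict 25(c=1). Cache: [52(c=1) 13(c=2) 31(c=3) 82(c=4) 61(c=4) 54(c=6)]
  25. access 54: HIT, count now 7. Cache: [52(c=1) 13(c=2) 31(c=3) 82(c=4) 61(c=4) 54(c=7)]
  26. access 52: HIT, count now 2. Cache: [13(c=2) 52(c=2) 31(c=3) 82(c=4) 61(c=4) 54(c=7)]
Total: 16 hits, 10 misses, 4 evictions

Answer: 13 52 31 82 61 54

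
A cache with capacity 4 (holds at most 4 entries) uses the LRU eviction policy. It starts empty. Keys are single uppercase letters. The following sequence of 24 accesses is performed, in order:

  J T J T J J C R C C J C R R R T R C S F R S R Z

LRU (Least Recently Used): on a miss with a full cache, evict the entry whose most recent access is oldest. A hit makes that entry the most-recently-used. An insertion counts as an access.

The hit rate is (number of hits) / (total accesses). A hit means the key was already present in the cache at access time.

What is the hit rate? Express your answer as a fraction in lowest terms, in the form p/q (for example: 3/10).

LRU simulation (capacity=4):
  1. access J: MISS. Cache (LRU->MRU): [J]
  2. access T: MISS. Cache (LRU->MRU): [J T]
  3. access J: HIT. Cache (LRU->MRU): [T J]
  4. access T: HIT. Cache (LRU->MRU): [J T]
  5. access J: HIT. Cache (LRU->MRU): [T J]
  6. access J: HIT. Cache (LRU->MRU): [T J]
  7. access C: MISS. Cache (LRU->MRU): [T J C]
  8. access R: MISS. Cache (LRU->MRU): [T J C R]
  9. access C: HIT. Cache (LRU->MRU): [T J R C]
  10. access C: HIT. Cache (LRU->MRU): [T J R C]
  11. access J: HIT. Cache (LRU->MRU): [T R C J]
  12. access C: HIT. Cache (LRU->MRU): [T R J C]
  13. access R: HIT. Cache (LRU->MRU): [T J C R]
  14. access R: HIT. Cache (LRU->MRU): [T J C R]
  15. access R: HIT. Cache (LRU->MRU): [T J C R]
  16. access T: HIT. Cache (LRU->MRU): [J C R T]
  17. access R: HIT. Cache (LRU->MRU): [J C T R]
  18. access C: HIT. Cache (LRU->MRU): [J T R C]
  19. access S: MISS, evict J. Cache (LRU->MRU): [T R C S]
  20. access F: MISS, evict T. Cache (LRU->MRU): [R C S F]
  21. access R: HIT. Cache (LRU->MRU): [C S F R]
  22. access S: HIT. Cache (LRU->MRU): [C F R S]
  23. access R: HIT. Cache (LRU->MRU): [C F S R]
  24. access Z: MISS, evict C. Cache (LRU->MRU): [F S R Z]
Total: 17 hits, 7 misses, 3 evictions

Hit rate = 17/24

Answer: 17/24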